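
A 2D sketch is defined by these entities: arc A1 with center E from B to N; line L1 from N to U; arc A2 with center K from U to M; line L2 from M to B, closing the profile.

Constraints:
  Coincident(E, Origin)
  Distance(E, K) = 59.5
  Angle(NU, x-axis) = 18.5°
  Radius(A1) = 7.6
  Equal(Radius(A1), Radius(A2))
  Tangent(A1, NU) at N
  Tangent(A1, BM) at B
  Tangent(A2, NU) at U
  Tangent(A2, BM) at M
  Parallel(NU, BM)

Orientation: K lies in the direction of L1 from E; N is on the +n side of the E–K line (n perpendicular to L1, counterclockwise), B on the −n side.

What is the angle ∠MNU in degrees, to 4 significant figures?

14.33°

Tangency of A1 to both parallel lines with radius 7.6 puts N and B at E ± 7.6·n: N = (-2.412, 7.207), B = (2.412, -7.207). Equal radii place U and M the same way about K: U = K + 7.6·n = (54.01, 26.09), M = K − 7.6·n = (58.84, 11.67). Then cos ∠MNU = NM·NU / (|NM||NU|), giving 14.33°.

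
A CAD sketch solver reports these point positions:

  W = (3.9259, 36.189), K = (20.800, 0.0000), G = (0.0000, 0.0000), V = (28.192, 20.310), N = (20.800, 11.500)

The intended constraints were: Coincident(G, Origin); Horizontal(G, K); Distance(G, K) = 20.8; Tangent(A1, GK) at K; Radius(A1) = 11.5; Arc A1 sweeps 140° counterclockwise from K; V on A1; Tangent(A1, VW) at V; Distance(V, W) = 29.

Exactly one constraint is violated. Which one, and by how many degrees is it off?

Tangent(A1, VW) at V — off by 6.80°.

G = (0.00, 0.00) ✓; G.y = 0.00, K.y = 0.00 ✓; |GK| = 20.80 ✓; ∠(NK, KG) = 90.00° ✓; |NK| = 11.50 ✓; bearing(N→V) − bearing(N→K) = 140.0° ✓; |NV| = 11.50 ✓; ∠(NV, VW) = 83.20° ✗; |VW| = 29.00 ✓.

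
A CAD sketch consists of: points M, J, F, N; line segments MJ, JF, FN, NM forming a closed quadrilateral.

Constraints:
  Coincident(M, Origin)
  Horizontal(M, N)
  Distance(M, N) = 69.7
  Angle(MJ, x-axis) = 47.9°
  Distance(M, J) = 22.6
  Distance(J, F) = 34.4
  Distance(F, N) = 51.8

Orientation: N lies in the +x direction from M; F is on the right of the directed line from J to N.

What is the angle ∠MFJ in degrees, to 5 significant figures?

41.018°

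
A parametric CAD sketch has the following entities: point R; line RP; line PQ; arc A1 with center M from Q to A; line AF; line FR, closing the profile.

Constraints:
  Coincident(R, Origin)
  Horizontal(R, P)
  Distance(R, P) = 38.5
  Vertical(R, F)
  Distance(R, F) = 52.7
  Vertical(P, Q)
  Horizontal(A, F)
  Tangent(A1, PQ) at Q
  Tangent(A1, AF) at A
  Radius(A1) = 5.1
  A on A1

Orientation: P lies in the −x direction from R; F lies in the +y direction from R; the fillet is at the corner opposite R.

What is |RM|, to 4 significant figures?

58.15

R and F share the same x with |RF| = 52.7 and F on the +y side, so F = (0.000, 52.70). The virtual corner opposite R is at (-38.50, 52.70). A1 meets PQ tangentially, so MQ is at right angles to PQ and A1 meets AF tangentially, so MA is at right angles to AF, with radius 5.1, so the center M sits 5.1 in from both sides at M = (-33.40, 47.60). Then |RM| = |M − R| = 58.15.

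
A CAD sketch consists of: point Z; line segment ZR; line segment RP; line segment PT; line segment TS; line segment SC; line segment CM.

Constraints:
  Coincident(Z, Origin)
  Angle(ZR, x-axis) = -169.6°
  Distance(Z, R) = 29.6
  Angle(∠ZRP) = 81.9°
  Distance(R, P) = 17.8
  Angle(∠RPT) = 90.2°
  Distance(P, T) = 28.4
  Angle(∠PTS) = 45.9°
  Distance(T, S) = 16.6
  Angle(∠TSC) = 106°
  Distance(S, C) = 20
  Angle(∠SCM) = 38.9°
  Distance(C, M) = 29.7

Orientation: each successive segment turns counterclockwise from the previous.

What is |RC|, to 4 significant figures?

15.32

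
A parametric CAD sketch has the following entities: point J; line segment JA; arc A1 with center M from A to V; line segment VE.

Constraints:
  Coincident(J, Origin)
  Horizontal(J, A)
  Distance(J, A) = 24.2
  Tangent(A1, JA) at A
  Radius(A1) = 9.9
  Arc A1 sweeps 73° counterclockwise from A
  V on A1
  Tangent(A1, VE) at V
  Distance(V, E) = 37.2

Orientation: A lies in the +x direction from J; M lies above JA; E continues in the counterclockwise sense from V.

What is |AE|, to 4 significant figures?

47.19

On A1, A sits at bearing -90° from M; a 73° counterclockwise sweep puts V at bearing -17°, so V = M + 9.9·(cos -17°, sin -17°) = (33.67, 7.006). Tangency of A1 to VE means the radius MV is perpendicular to VE, so VE runs along (−sin -17°, cos -17°); with |VE| = 37.2, E = (44.54, 42.58). Then |AE| = |E − A| = 47.19.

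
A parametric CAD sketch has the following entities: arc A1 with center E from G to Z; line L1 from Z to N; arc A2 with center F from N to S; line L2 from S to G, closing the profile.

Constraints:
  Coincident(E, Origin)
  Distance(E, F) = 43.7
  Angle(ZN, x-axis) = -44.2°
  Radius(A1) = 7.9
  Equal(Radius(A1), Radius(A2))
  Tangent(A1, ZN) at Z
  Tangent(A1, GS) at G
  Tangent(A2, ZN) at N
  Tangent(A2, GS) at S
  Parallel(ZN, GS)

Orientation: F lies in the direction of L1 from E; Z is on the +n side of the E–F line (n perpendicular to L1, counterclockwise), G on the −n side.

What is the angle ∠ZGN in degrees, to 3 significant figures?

70.1°

The slot axis is L1's direction at -44.2°, so u = (cos -44.2°, sin -44.2°) = (0.717, -0.697) and n = (−sin -44.2°, cos -44.2°) = (0.697, 0.717). E is at the origin and F lies 43.7 along u from E, so F = 43.7·u = (31.3, -30.5). Tangency of A1 to both parallel lines with radius 7.9 puts Z and G at E ± 7.9·n: Z = (5.51, 5.66), G = (-5.51, -5.66). Equal radii place N and S the same way about F: N = F + 7.9·n = (36.8, -24.8), S = F − 7.9·n = (25.8, -36.1). Then cos ∠ZGN = GZ·GN / (|GZ||GN|), giving 70.1°.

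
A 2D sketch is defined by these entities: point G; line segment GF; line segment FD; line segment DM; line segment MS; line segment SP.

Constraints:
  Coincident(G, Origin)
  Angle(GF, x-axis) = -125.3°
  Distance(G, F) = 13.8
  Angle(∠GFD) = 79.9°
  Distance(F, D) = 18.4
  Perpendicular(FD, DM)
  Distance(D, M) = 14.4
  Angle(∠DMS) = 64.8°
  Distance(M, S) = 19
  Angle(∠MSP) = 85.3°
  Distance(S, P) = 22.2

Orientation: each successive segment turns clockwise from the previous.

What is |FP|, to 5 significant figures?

17.832

∠DMS = 64.8° gives MS at -70.600° from the x-axis; with |MS| = 19.0, S = (-4.3298, -5.9716). ∠MSP = 85.3° gives SP at -165.30° from the x-axis; with |SP| = 22.2, P = (-25.803, -11.605). Then |FP| = |P − F| = 17.832.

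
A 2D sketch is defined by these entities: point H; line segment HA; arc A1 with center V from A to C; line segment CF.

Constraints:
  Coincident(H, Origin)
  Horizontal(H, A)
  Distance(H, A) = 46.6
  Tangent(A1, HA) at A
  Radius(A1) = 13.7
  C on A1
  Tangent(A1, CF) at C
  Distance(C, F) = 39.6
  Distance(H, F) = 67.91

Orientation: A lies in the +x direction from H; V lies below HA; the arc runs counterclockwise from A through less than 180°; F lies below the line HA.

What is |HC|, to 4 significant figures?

36.77

Checks: H = (0.00, 0.00) ✓; |VC| = 13.70 ✓; ∠(VC, CF) = 90.00° ✓; |CF| = 39.60 ✓; |HF| = 67.91 ✓.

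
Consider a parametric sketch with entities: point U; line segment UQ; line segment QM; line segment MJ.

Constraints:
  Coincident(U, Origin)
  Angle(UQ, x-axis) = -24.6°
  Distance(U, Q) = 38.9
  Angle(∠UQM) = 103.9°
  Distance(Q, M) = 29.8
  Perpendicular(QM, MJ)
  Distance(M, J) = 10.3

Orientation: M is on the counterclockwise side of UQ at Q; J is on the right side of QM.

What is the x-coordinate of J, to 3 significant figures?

62.0

U is at the origin; UQ runs at -24.6° with length 38.9, so Q = 38.9·(cos -24.6°, sin -24.6°) = (35.4, -16.2). ∠UQM = 103.9°, so QM runs at -24.6° + (180° − 103.9°) = 51.5° from the x-axis; with |QM| = 29.8, M = Q + 29.8·(cos 51.5°, sin 51.5°) = (53.9, 7.13). QM ⟂ MJ; with |MJ| = 10.3 on the right of QM, J = M + 10.3·(0.783, -0.623) = (62.0, 0.716). So J.x = 62.0.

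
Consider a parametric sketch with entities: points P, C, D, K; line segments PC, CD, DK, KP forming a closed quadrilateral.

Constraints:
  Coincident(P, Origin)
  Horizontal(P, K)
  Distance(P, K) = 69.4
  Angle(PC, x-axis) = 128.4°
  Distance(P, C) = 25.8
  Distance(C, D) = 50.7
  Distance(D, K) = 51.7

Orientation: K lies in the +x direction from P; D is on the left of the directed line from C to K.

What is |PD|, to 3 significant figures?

48.2

P is at the origin; P and K share the same y with |PK| = 69.4 and K in +x, so K = (69.4, 0). PC runs at 128.4° with |PC| = 25.8, so C = (-16.0, 20.2). D is determined by |CD| = 50.7 and |DK| = 51.7 together: it lies at the intersection of circle(C, 50.7) and circle(K, 51.7). With |CK| = 87.8, the foot of the radical line on CK is 43.3 from C and the perpendicular offset is √(50.7² − 43.3²) = 26.4. Taking the left-of-CK solution: D = (32.2, 35.9).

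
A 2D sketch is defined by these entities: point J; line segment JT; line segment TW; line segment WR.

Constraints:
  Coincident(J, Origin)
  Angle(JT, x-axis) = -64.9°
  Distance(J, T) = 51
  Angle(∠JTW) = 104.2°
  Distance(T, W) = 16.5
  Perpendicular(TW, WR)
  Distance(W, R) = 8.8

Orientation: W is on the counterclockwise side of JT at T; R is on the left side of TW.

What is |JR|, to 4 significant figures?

49.93

∠JTW = 104.2°, so TW runs at -64.9° + (180° − 104.2°) = 10.90° from the x-axis; with |TW| = 16.5, W = T + 16.5·(cos 10.90°, sin 10.90°) = (37.84, -43.06). TW ⟂ WR; with |WR| = 8.8 on the left of TW, R = W + 8.8·(-0.1891, 0.9820) = (36.17, -34.42). Then |JR| = |R − J| = 49.93.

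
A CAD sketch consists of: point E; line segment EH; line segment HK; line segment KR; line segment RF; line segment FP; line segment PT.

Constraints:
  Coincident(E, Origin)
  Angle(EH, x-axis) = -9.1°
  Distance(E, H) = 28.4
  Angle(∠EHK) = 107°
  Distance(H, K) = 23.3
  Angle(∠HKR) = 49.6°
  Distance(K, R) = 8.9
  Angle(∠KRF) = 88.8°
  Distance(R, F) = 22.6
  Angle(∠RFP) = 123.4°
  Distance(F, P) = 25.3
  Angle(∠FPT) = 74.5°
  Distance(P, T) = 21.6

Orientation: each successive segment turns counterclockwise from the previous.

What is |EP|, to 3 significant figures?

61.7

∠KRF = 88.8° gives RF at -74.5° from the x-axis; with |RF| = 22.6, F = (35.7, -7.54). ∠RFP = 123.4° gives FP at -17.9° from the x-axis; with |FP| = 25.3, P = (59.8, -15.3). Then |EP| = |P − E| = 61.7.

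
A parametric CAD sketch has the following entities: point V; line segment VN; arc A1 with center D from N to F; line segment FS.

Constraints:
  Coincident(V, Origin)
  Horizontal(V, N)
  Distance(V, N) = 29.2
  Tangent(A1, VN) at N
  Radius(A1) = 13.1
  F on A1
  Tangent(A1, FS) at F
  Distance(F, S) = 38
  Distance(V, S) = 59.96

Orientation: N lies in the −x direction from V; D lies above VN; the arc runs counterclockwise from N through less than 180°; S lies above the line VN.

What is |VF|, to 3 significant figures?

23.7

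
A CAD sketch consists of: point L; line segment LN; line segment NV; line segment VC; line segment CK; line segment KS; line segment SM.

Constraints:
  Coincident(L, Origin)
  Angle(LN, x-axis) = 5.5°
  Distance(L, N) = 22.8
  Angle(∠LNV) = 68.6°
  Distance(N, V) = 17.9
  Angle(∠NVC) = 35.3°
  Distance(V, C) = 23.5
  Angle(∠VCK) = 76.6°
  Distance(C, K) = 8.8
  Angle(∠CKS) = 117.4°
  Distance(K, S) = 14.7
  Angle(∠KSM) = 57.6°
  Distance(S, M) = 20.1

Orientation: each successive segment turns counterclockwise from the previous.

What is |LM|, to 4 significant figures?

8.135

∠CKS = 117.4° gives KS at 67.60° from the x-axis; with |KS| = 14.7, S = (25.53, 9.258). ∠KSM = 57.6° gives SM at -170.0° from the x-axis; with |SM| = 20.1, M = (5.737, 5.768). Then |LM| = |M − L| = 8.135.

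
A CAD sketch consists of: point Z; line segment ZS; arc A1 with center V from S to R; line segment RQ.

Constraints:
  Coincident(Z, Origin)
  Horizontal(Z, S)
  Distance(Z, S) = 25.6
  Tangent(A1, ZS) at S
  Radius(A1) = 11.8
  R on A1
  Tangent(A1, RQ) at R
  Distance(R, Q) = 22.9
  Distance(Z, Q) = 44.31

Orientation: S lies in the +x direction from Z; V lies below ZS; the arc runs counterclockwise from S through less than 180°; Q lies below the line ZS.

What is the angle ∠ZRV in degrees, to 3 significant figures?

109°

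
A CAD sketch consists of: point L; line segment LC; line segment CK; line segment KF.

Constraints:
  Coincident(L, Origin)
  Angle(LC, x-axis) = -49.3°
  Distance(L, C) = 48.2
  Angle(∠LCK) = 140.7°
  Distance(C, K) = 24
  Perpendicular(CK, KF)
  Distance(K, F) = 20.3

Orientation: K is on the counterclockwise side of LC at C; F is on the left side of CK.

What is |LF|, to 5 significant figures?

62.147

L is at the origin; LC runs at -49.3° with length 48.2, so C = 48.2·(cos -49.3°, sin -49.3°) = (31.431, -36.542). ∠LCK = 140.7°, so CK runs at -49.3° + (180° − 140.7°) = -10.000° from the x-axis; with |CK| = 24.0, K = C + 24.0·(cos -10.000°, sin -10.000°) = (55.067, -40.710). CK is perpendicular to KF; with |KF| = 20.3 on the left of CK, F = K + 20.3·(0.17365, 0.98481) = (58.592, -20.718). Then |LF| = |F − L| = 62.147.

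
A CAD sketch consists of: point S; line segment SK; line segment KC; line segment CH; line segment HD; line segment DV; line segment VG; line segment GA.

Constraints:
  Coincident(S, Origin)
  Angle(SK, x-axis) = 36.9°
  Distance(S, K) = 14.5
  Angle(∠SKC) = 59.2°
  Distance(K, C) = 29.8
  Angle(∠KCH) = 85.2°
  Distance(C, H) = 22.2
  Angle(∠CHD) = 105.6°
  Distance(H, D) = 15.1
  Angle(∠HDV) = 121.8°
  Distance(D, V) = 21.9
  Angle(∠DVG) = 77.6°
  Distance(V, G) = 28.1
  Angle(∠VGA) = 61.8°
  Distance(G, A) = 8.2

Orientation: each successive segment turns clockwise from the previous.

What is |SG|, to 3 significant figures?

23.3

S is at the origin; SK runs at 36.9° with length 14.5, so K = (11.6, 8.71). ∠SKC = 59.2° gives KC at -83.9° from the x-axis; with |KC| = 29.8, C = (14.8, -20.9). ∠KCH = 85.2° gives CH at -179° from the x-axis; with |CH| = 22.2, H = (-7.43, -21.4). ∠CHD = 105.6° gives HD at 107° from the x-axis; with |HD| = 15.1, D = (-11.8, -6.98). ∠HDV = 121.8° gives DV at 48.7° from the x-axis; with |DV| = 21.9, V = (2.63, 9.47). ∠DVG = 77.6° gives VG at -53.7° from the x-axis; with |VG| = 28.1, G = (19.3, -13.2). Then |SG| = |G − S| = 23.3.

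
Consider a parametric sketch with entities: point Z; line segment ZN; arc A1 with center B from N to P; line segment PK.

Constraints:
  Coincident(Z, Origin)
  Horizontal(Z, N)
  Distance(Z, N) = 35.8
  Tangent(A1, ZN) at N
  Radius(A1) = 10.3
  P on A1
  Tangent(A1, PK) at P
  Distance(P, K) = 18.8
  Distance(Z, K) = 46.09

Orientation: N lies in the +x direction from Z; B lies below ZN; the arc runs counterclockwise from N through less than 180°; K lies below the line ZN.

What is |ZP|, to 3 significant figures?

29.9

Z is at the origin; Z and N share the same y with |ZN| = 35.8 and N on the +x side, so N = (35.8, 0.00). Tangency of A1 to ZN means the radius BN is perpendicular to ZN, so B = N + (0, -10.3) = (35.8, -10.3). Since BP ⟂ PK (tangency), |BK| = √(10.3² + 18.8²) = 21.4 regardless of where P sits on A1. So K lies on both circle(Z, 46.09) and circle(B, 21.4); the below-ZN intersection is K = (33.5, -31.6). P is the foot of the tangent from K: P = (26.3, -14.3).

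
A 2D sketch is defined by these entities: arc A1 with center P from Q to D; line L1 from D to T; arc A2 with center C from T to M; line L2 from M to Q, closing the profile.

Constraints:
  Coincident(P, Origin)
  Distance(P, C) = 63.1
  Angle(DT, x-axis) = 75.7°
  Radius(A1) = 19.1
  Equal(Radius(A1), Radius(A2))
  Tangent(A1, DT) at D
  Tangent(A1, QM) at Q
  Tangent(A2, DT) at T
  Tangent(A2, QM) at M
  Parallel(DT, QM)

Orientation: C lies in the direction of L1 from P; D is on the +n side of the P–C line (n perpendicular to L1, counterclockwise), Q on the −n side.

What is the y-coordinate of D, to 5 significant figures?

4.7177

The slot axis is L1's direction at 75.7°, so u = (cos 75.7°, sin 75.7°) = (0.24700, 0.96902) and n = (−sin 75.7°, cos 75.7°) = (-0.96902, 0.24700). P is at the origin and C lies 63.1 along u from P, so C = 63.1·u = (15.586, 61.145). Tangency of A1 to both parallel lines with radius 19.1 puts D and Q at P ± 19.1·n: D = (-18.508, 4.7177), Q = (18.508, -4.7177). So D.y = 4.7177.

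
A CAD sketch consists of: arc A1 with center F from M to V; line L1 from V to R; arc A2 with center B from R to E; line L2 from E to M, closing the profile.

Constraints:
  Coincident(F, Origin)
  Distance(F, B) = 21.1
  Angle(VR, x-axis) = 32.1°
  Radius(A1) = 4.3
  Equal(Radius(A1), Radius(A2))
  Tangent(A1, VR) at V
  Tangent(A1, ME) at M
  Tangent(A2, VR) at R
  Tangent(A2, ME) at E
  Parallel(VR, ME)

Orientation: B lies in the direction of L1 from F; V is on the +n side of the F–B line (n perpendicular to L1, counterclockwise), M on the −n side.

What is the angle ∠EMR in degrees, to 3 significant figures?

22.2°

Tangency of A1 to both parallel lines with radius 4.3 puts V and M at F ± 4.3·n: V = (-2.29, 3.64), M = (2.29, -3.64). Equal radii place R and E the same way about B: R = B + 4.3·n = (15.6, 14.9), E = B − 4.3·n = (20.2, 7.57). Then cos ∠EMR = ME·MR / (|ME||MR|), giving 22.2°.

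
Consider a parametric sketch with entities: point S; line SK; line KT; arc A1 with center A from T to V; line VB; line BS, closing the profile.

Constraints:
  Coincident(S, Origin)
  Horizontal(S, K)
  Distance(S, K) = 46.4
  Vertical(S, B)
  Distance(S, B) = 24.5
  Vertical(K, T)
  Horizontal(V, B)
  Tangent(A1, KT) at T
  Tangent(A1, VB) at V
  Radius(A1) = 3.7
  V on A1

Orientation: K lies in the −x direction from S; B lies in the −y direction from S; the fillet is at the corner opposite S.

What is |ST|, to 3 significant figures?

50.8

S is at the origin; S and K share the same y with |SK| = 46.4 and K on the −x side, so K = (-46.4, 0.00). SB is vertical with |SB| = 24.5 and B on the −y side, so B = (0.00, -24.5). The virtual corner opposite S is at (-46.4, -24.5). Since A1 is tangent to KT there, AT ⟂ KT and since A1 is tangent to VB there, AV ⟂ VB, with radius 3.7, so the center A sits 3.7 in from both sides at A = (-42.7, -20.8). That places the tangent points at T = (-46.4, -20.8) on KT and V = (-42.7, -24.5) on VB. Then |ST| = |T − S| = 50.8.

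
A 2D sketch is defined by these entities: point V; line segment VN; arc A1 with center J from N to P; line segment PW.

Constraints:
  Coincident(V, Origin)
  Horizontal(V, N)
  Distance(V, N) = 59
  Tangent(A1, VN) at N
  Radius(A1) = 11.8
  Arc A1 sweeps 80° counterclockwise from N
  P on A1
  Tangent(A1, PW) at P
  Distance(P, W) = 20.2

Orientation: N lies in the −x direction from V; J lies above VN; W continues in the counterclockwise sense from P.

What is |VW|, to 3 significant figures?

52.9

V is at the origin; VN is horizontal with |VN| = 59.0 and N on the −x side, so N = (-59.0, 0.00). Tangency of A1 to VN means the radius JN is perpendicular to VN, so J = N + (0, 11.8) = (-59.0, 11.8). On A1, N sits at bearing -90° from J; an 80° counterclockwise sweep puts P at bearing -10°, so P = J + 11.8·(cos -10°, sin -10°) = (-47.4, 9.75). A1 meets PW tangentially, so JP is at right angles to PW, so PW runs along (−sin -10°, cos -10°); with |PW| = 20.2, W = (-43.9, 29.6). Then |VW| = |W − V| = 52.9.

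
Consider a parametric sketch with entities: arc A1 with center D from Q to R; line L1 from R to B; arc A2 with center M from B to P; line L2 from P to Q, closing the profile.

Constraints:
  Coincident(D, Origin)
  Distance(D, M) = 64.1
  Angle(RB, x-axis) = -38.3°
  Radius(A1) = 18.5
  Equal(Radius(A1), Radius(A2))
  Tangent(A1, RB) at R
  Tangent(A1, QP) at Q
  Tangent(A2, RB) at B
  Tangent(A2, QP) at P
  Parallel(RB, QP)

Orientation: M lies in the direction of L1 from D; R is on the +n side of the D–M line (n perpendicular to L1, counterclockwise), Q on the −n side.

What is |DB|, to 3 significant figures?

66.7

The slot axis is L1's direction at -38.3°, so u = (cos -38.3°, sin -38.3°) = (0.785, -0.620) and n = (−sin -38.3°, cos -38.3°) = (0.620, 0.785). D is at the origin and M lies 64.1 along u from D, so M = 64.1·u = (50.3, -39.7). Tangency of A1 to both parallel lines with radius 18.5 puts R and Q at D ± 18.5·n: R = (11.5, 14.5), Q = (-11.5, -14.5). Equal radii place B and P the same way about M: B = M + 18.5·n = (61.8, -25.2), P = M − 18.5·n = (38.8, -54.2). Then |DB| = |B − D| = 66.7.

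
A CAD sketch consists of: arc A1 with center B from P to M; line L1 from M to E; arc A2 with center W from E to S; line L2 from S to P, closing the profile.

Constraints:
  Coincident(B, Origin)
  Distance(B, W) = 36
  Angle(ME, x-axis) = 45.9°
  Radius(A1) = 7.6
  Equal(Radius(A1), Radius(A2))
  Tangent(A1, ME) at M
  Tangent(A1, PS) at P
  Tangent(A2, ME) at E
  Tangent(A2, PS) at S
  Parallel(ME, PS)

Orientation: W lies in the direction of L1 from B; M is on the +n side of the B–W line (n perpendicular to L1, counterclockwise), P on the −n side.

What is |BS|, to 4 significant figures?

36.79

The slot axis is L1's direction at 45.9°, so u = (cos 45.9°, sin 45.9°) = (0.6959, 0.7181) and n = (−sin 45.9°, cos 45.9°) = (-0.7181, 0.6959). B is at the origin and W lies 36.0 along u from B, so W = 36.0·u = (25.05, 25.85). Tangency of A1 to both parallel lines with radius 7.6 puts M and P at B ± 7.6·n: M = (-5.458, 5.289), P = (5.458, -5.289). Equal radii place E and S the same way about W: E = W + 7.6·n = (19.60, 31.14), S = W − 7.6·n = (30.51, 20.56). Then |BS| = |S − B| = 36.79.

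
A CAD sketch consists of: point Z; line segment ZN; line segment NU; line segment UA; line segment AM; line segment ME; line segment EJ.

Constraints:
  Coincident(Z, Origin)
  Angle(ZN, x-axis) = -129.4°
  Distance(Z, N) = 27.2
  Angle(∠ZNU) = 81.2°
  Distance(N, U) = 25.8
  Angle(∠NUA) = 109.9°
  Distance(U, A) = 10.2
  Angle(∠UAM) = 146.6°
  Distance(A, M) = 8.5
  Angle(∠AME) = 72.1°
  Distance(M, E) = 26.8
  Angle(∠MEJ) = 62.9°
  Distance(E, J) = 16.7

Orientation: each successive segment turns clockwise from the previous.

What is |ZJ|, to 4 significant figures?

34.87

Z is at the origin; ZN runs at -129.4° with length 27.2, so N = (-17.26, -21.02). ∠ZNU = 81.2° gives NU at 131.8° from the x-axis; with |NU| = 25.8, U = (-34.46, -1.785). ∠NUA = 109.9° gives UA at 61.70° from the x-axis; with |UA| = 10.2, A = (-29.63, 7.196). ∠UAM = 146.6° gives AM at 28.30° from the x-axis; with |AM| = 8.5, M = (-22.14, 11.23). ∠AME = 72.1° gives ME at -79.60° from the x-axis; with |ME| = 26.8, E = (-17.30, -15.13). ∠MEJ = 62.9° gives EJ at 163.3° from the x-axis; with |EJ| = 16.7, J = (-33.30, -10.34). Then |ZJ| = |J − Z| = 34.87.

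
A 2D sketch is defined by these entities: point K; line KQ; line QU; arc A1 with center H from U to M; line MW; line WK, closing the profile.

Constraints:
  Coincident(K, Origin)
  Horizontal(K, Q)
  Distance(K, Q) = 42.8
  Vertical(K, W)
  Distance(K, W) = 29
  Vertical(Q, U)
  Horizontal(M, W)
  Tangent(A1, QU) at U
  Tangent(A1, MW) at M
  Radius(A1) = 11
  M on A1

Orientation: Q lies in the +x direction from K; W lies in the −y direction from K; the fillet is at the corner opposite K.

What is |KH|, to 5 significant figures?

36.541

K and W share the same x with |KW| = 29.0 and W on the −y side, so W = (0.0000, -29.000). The virtual corner opposite K is at (42.800, -29.000). A1 meets QU tangentially, so HU is at right angles to QU and A1 meets MW tangentially, so HM is at right angles to MW, with radius 11.0, so the center H sits 11.0 in from both sides at H = (31.800, -18.000). Then |KH| = |H − K| = 36.541.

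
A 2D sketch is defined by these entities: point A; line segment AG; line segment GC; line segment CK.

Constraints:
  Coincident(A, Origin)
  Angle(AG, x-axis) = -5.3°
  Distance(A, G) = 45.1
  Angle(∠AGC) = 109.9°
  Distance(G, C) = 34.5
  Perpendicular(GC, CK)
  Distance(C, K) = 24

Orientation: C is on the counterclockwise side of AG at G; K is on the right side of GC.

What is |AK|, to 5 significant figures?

83.036

∠AGC = 109.9°, so GC runs at -5.3° + (180° − 109.9°) = 64.800° from the x-axis; with |GC| = 34.5, C = G + 34.5·(cos 64.800°, sin 64.800°) = (59.597, 27.051). The perpendicularity gives CK at right angles to GC; with |CK| = 24.0 on the right of GC, K = C + 24.0·(0.90483, -0.42578) = (81.312, 16.832). Then |AK| = |K − A| = 83.036.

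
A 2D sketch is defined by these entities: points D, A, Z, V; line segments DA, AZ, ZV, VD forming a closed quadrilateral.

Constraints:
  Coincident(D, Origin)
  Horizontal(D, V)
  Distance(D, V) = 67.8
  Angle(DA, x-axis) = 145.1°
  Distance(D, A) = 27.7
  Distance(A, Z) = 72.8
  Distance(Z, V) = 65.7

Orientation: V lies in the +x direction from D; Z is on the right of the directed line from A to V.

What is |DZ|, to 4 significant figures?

47.78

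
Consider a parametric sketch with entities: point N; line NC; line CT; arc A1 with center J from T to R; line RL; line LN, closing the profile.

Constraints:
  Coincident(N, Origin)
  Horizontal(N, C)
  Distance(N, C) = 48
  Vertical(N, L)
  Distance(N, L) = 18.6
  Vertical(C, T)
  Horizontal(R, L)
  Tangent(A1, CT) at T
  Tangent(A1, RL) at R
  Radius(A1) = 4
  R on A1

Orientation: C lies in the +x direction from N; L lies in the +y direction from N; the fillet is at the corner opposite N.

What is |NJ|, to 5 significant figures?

46.359

NL is vertical with |NL| = 18.6 and L on the +y side, so L = (0.0000, 18.600). The virtual corner opposite N is at (48.000, 18.600). Tangency of A1 to CT means the radius JT is perpendicular to CT and the tangent condition forces JR to be normal to RL, with radius 4.0, so the center J sits 4.0 in from both sides at J = (44.000, 14.600). Then |NJ| = |J − N| = 46.359.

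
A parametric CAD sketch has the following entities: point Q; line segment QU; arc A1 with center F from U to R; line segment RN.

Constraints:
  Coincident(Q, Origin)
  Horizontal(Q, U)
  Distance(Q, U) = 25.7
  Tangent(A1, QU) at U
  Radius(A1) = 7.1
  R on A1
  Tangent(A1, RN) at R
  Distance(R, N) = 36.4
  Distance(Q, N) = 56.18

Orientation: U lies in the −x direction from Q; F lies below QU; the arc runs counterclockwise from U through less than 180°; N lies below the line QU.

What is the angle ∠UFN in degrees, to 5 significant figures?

162.69°

Q is at the origin; Q and U share the same y with |QU| = 25.7 and U on the −x side, so U = (-25.700, 0.0000). Since A1 is tangent to QU there, FU ⟂ QU, so F = U + (0, -7.1) = (-25.700, -7.1000). Since FR ⟂ RN (tangency), |FN| = √(7.1² + 36.4²) = 37.086 regardless of where R sits on A1. So N lies on both circle(Q, 56.18) and circle(F, 37.086); the below-QU intersection is N = (-36.734, -42.506). R is the foot of the tangent from N: R = (-32.758, -6.3244).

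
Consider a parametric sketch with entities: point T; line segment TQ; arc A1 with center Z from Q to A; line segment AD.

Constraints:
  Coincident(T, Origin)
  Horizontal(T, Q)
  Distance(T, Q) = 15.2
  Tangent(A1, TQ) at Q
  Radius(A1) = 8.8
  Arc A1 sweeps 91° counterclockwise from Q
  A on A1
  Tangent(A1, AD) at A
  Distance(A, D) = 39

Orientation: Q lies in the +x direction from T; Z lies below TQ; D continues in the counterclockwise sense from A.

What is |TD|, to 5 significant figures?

48.468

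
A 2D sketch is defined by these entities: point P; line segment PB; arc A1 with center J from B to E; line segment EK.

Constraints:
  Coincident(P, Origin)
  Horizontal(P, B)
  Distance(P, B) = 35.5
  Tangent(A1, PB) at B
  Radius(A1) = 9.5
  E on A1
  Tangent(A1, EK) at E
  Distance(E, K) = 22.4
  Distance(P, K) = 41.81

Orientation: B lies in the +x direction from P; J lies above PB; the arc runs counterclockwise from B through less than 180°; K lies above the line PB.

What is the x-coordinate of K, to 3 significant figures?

26.7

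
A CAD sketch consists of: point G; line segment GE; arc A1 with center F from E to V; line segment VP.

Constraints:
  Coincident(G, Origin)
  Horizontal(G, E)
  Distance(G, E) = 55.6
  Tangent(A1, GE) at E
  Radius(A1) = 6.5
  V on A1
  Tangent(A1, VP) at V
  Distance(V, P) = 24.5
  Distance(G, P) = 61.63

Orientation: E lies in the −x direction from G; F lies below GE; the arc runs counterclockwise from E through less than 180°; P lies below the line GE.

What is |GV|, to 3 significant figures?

62.3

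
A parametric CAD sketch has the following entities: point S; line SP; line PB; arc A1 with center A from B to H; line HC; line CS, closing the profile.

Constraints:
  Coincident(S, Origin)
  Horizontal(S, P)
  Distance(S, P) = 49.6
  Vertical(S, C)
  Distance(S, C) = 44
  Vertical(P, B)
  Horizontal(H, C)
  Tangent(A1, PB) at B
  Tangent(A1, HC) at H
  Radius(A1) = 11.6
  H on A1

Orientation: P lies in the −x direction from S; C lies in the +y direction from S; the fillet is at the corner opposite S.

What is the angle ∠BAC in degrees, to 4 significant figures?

163.0°

S is at the origin; SP is horizontal with |SP| = 49.6 and P on the −x side, so P = (-49.60, 0.000). S and C share the same x with |SC| = 44.0 and C on the +y side, so C = (0.000, 44.00). The virtual corner opposite S is at (-49.60, 44.00). Since A1 is tangent to PB there, AB ⟂ PB and since A1 is tangent to HC there, AH ⟂ HC, with radius 11.6, so the center A sits 11.6 in from both sides at A = (-38.00, 32.40). That places the tangent points at B = (-49.60, 32.40) on PB and H = (-38.00, 44.00) on HC. Then cos ∠BAC = AB·AC / (|AB||AC|), giving 163.0°.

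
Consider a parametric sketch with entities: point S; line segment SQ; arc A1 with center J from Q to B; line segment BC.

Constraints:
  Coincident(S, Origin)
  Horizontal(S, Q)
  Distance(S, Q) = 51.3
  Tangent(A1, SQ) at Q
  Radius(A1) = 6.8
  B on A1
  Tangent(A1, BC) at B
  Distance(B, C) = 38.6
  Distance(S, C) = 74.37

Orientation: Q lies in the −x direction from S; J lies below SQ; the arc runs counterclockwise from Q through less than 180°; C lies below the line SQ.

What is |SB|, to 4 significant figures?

58.48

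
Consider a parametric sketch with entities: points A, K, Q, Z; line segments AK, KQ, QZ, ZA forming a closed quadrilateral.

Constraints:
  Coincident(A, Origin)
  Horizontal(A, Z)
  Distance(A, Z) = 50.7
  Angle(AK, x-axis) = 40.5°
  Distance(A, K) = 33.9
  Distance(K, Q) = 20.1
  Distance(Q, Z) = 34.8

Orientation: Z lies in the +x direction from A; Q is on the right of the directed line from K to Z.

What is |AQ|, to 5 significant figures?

16.751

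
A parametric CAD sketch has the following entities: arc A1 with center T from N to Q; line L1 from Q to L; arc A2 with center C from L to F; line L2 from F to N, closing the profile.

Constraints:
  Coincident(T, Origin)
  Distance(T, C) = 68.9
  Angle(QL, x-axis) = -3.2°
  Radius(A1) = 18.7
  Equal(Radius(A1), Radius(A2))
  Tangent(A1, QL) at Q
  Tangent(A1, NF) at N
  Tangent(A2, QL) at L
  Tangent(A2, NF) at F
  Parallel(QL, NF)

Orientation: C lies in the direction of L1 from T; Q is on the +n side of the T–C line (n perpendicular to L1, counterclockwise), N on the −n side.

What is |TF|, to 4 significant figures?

71.39

Tangency of A1 to both parallel lines with radius 18.7 puts Q and N at T ± 18.7·n: Q = (1.044, 18.67), N = (-1.044, -18.67). Equal radii place L and F the same way about C: L = C + 18.7·n = (69.84, 14.82), F = C − 18.7·n = (67.75, -22.52). Then |TF| = |F − T| = 71.39.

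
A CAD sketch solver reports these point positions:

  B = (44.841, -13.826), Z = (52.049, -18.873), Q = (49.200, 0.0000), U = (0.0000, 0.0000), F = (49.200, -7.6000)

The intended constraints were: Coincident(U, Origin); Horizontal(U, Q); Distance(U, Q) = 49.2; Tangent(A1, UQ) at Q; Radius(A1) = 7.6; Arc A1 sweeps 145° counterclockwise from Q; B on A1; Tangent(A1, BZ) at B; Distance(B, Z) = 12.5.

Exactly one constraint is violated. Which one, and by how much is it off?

Distance(B, Z) = 12.5 — off by 3.70.

U = (0.00, 0.00) ✓; U.y = 0.00, Q.y = 0.00 ✓; |UQ| = 49.20 ✓; ∠(FQ, QU) = 90.00° ✓; |FQ| = 7.600 ✓; bearing(F→B) − bearing(F→Q) = 145.0° ✓; |FB| = 7.600 ✓; ∠(FB, BZ) = 90.00° ✓; |BZ| = 8.799 ✗.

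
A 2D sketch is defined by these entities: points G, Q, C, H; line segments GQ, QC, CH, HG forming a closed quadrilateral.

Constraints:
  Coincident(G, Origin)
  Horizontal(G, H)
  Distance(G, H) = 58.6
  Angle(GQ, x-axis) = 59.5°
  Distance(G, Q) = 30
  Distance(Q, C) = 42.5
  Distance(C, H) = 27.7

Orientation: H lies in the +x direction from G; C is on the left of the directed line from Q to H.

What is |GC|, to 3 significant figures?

64.0

G is at the origin; G and H share the same y with |GH| = 58.6 and H in +x, so H = (58.6, 0). GQ runs at 59.5° with |GQ| = 30.0, so Q = (15.2, 25.8). C is determined by |QC| = 42.5 and |CH| = 27.7 together: it lies at the intersection of circle(Q, 42.5) and circle(H, 27.7). With |QH| = 50.5, the foot of the radical line on QH is 35.5 from Q and the perpendicular offset is √(42.5² − 35.5²) = 23.3. Taking the left-of-QH solution: C = (57.7, 27.7).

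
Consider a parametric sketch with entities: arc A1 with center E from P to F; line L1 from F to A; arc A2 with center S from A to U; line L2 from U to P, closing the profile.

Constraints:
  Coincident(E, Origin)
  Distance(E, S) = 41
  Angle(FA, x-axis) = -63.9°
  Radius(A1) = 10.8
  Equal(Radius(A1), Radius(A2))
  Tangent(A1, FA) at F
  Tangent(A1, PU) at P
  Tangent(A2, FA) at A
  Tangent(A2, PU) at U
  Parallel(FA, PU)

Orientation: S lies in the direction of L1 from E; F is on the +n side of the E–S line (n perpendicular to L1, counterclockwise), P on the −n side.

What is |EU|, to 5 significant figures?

42.399

Tangency of A1 to both parallel lines with radius 10.8 puts F and P at E ± 10.8·n: F = (9.6987, 4.7513), P = (-9.6987, -4.7513). Equal radii place A and U the same way about S: A = S + 10.8·n = (27.736, -32.068), U = S − 10.8·n = (8.3388, -41.570). Then |EU| = |U − E| = 42.399.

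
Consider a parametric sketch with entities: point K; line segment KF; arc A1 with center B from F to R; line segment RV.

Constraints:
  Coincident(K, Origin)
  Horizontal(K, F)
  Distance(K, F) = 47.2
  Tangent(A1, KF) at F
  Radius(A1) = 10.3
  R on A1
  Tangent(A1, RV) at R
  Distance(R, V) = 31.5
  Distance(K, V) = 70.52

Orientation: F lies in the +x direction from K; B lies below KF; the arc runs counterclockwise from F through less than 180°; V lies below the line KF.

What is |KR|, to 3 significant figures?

41.9

K is at the origin; K and F share the same y with |KF| = 47.2 and F on the +x side, so F = (47.2, 0.00). The tangent condition forces BF to be normal to KF, so B = F + (0, -10.3) = (47.2, -10.3). Since BR ⟂ RV (tangency), |BV| = √(10.3² + 31.5²) = 33.1 regardless of where R sits on A1. So V lies on both circle(K, 70.52) and circle(B, 33.1); the below-KF intersection is V = (56.6, -42.1). R is the foot of the tangent from V: R = (38.7, -16.1).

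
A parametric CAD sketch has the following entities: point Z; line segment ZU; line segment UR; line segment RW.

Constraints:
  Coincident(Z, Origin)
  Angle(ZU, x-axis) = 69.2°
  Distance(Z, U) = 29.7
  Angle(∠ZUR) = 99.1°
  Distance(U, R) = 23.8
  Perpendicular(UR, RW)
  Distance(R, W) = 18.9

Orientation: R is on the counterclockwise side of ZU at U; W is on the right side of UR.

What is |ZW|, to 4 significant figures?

56.02

Z is at the origin; ZU runs at 69.2° with length 29.7, so U = 29.7·(cos 69.2°, sin 69.2°) = (10.55, 27.76). ∠ZUR = 99.1°, so UR runs at 69.2° + (180° − 99.1°) = 150.1° from the x-axis; with |UR| = 23.8, R = U + 23.8·(cos 150.1°, sin 150.1°) = (-10.09, 39.63). UR ⟂ RW; with |RW| = 18.9 on the right of UR, W = R + 18.9·(0.4985, 0.8669) = (-0.6640, 56.01). Then |ZW| = |W − Z| = 56.02.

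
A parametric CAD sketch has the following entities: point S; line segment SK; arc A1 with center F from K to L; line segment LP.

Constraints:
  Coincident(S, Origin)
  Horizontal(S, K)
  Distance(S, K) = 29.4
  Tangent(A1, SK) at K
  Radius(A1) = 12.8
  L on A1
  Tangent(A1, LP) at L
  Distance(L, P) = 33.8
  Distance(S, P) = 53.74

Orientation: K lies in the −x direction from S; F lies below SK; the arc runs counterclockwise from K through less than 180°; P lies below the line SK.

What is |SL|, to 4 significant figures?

44.80

Checks: |FL| = 12.80 ✓; ∠(FL, LP) = 90.00° ✓; |LP| = 33.80 ✓; |SP| = 53.74 ✓.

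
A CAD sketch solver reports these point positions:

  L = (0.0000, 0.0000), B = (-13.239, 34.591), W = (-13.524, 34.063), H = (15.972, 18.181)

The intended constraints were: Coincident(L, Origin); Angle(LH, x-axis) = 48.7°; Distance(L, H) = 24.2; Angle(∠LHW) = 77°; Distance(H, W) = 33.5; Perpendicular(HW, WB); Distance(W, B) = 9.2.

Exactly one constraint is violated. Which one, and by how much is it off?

Distance(W, B) = 9.2 — off by 8.60.

L = (0.00, 0.00) ✓; LH at 48.70° ✓; |LH| = 24.20 ✓; ∠LHW = 77.00° ✓; |HW| = 33.50 ✓; ∠(HW, WB) = 90.06° ✓; |WB| = 0.6000 ✗.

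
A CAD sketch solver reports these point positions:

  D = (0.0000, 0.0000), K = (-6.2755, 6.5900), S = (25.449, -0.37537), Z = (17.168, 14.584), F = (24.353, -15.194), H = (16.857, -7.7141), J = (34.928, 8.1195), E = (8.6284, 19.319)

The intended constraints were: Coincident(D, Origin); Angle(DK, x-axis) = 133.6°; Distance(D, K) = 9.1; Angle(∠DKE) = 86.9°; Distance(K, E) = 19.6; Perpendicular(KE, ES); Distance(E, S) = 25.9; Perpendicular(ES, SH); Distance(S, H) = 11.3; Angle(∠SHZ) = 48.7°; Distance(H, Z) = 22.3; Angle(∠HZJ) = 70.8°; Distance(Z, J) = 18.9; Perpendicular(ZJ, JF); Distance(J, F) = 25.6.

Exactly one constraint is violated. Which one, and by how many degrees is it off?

Perpendicular(ZJ, JF) — off by 4.40°.

D = (0.00, 0.00) ✓; DK at 133.6° ✓; |DK| = 9.100 ✓; ∠DKE = 86.90° ✓; |KE| = 19.60 ✓; ∠(KE, ES) = 90.00° ✓; |ES| = 25.90 ✓; ∠(ES, SH) = 90.00° ✓; |SH| = 11.30 ✓; ∠SHZ = 48.70° ✓; |HZ| = 22.30 ✓; ∠HZJ = 70.80° ✓; |ZJ| = 18.90 ✓; ∠(ZJ, JF) = 94.40° ✗; |JF| = 25.60 ✓.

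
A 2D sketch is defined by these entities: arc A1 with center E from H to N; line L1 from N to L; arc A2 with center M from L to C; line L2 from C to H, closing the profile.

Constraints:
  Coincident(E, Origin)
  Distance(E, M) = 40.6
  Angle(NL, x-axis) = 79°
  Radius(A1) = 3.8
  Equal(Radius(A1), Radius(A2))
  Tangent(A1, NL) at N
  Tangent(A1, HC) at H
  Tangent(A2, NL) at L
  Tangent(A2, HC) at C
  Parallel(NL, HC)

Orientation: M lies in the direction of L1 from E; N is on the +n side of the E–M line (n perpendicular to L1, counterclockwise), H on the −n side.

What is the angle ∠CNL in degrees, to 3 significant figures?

10.6°

The slot axis is L1's direction at 79.0°, so u = (cos 79.0°, sin 79.0°) = (0.191, 0.982) and n = (−sin 79.0°, cos 79.0°) = (-0.982, 0.191). E is at the origin and M lies 40.6 along u from E, so M = 40.6·u = (7.75, 39.9). Tangency of A1 to both parallel lines with radius 3.8 puts N and H at E ± 3.8·n: N = (-3.73, 0.725), H = (3.73, -0.725). Equal radii place L and C the same way about M: L = M + 3.8·n = (4.02, 40.6), C = M − 3.8·n = (11.5, 39.1). Then cos ∠CNL = NC·NL / (|NC||NL|), giving 10.6°.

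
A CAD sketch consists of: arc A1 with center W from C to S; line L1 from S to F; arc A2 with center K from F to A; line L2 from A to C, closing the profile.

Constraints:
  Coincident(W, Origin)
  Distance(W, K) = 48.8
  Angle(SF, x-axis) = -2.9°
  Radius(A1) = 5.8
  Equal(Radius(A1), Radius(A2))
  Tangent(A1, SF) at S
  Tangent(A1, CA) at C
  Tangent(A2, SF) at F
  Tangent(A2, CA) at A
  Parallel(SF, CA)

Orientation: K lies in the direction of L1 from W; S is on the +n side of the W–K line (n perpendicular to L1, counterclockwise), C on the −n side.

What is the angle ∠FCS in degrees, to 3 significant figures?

76.6°

The slot axis is L1's direction at -2.9°, so u = (cos -2.9°, sin -2.9°) = (0.999, -0.0506) and n = (−sin -2.9°, cos -2.9°) = (0.0506, 0.999). W is at the origin and K lies 48.8 along u from W, so K = 48.8·u = (48.7, -2.47). Tangency of A1 to both parallel lines with radius 5.8 puts S and C at W ± 5.8·n: S = (0.293, 5.79), C = (-0.293, -5.79). Equal radii place F and A the same way about K: F = K + 5.8·n = (49.0, 3.32), A = K − 5.8·n = (48.4, -8.26). Then cos ∠FCS = CF·CS / (|CF||CS|), giving 76.6°.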